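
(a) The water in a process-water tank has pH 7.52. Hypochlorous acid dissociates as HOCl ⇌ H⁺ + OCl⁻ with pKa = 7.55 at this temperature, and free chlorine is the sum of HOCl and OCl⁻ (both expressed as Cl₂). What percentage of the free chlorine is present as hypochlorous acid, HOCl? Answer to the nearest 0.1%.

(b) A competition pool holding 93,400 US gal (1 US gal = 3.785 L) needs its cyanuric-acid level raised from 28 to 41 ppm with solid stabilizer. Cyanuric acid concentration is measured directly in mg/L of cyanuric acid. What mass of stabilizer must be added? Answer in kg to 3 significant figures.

(a) [OCl⁻]/[HOCl] = 10^(pH − pKa) = 10^(7.52 − 7.55) = 10^-0.03 = 0.9333.
(a) Fraction as HOCl = 1 / (1 + 0.9333) = 0.5173.

(b) Volume: 93,400 US gal × 3.785 L/gal = 353,519 L.
(b) CYA to add: (41 − 28) = 13 mg/L × 353,519 L = 4596 g cyanuric acid.

(a) 51.7%; (b) 4.60 kg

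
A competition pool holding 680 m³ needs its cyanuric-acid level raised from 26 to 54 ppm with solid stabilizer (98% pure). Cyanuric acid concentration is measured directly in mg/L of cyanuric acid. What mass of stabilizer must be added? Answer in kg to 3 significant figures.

Volume: 680 m³ = 680,000 L.
CYA to add: (54 − 26) = 28 mg/L × 680,000 L = 19,040 g cyanuric acid.
At 98% purity: 19,040 / 0.98 = 19,430 g product.

19.4 kg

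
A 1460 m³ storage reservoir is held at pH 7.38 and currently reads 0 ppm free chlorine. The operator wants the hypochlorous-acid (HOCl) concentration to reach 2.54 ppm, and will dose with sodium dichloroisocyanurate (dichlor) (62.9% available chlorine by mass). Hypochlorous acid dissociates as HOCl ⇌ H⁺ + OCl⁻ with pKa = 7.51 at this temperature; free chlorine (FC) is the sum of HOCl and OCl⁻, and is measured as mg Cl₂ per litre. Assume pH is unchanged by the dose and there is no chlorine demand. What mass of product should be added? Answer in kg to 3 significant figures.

10.3 kg

Volume: 1460 m³ = 1,460,000 L.
[OCl⁻]/[HOCl] = 10^(pH − pKa) = 10^(7.38 − 7.51) = 0.7413; fraction as HOCl = 1/(1 + 0.7413) = 0.5743.
Free chlorine required for 2.54 ppm HOCl: 2.54 / 0.5743 = 4.423 ppm.
FC to add: 4.423 − 0 = 4.423 mg/L as Cl₂.
Cl₂ equivalent: 4.423 mg/L × 1,460,000 L = 6457 g.
Product at 62.9% available Cl: 6457 / 0.629 = 10,270 g.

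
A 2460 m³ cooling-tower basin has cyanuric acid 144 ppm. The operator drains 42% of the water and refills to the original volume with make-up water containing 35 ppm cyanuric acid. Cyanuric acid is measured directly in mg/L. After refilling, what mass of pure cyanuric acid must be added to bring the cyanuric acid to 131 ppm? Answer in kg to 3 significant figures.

80.6 kg

Volume: 2460 m³ = 2,460,000 L.
After draining 42% and refilling: 144 × 0.58 + 35 × 0.42 = 98.22 ppm.
Deficit to target: 131 − 98.22 = 32.78 mg/L.
Mass: 32.78 mg/L × 2,460,000 L = 80,640 g cyanuric acid.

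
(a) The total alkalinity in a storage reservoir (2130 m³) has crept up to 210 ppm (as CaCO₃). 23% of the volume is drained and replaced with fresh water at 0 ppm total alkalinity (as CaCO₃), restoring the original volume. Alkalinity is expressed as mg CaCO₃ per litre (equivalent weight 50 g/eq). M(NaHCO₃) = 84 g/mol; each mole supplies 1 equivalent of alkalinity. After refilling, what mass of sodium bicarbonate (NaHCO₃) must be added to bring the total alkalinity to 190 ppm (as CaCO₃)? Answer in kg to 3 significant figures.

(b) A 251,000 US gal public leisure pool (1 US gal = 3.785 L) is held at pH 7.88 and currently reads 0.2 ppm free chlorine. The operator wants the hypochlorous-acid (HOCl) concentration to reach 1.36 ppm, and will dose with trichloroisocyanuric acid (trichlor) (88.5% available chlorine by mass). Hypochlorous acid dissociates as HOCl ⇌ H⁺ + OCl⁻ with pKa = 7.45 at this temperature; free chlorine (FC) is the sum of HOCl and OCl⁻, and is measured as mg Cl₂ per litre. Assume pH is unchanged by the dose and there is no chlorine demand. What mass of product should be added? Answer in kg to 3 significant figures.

(a) Volume: 2130 m³ = 2,130,000 L.
(a) After draining 23% and refilling: 210 × 0.77 + 0 × 0.23 = 161.7 ppm.
(a) Deficit to target: 190 − 161.7 = 28.3 mg/L.
(a) As CaCO₃: 28.3 mg/L × 2,130,000 L = 60,280 g; ÷ 50 g/eq ÷ 1 = 1206 mol NaHCO₃.
(a) Mass: 1206 × 84 = 101,300 g.

(b) Volume: 251,000 US gal × 3.785 L/gal = 950,035 L.
(b) [OCl⁻]/[HOCl] = 10^(pH − pKa) = 10^(7.88 − 7.45) = 2.692; fraction as HOCl = 1/(1 + 2.692) = 0.2709.
(b) Free chlorine required for 1.36 ppm HOCl: 1.36 / 0.2709 = 5.02 ppm.
(b) FC to add: 5.02 − 0.2 = 4.82 mg/L as Cl₂.
(b) Cl₂ equivalent: 4.82 mg/L × 950,035 L = 4580 g.
(b) Product at 88.5% available Cl: 4580 / 0.885 = 5175 g.

(a) 101 kg; (b) 5.17 kg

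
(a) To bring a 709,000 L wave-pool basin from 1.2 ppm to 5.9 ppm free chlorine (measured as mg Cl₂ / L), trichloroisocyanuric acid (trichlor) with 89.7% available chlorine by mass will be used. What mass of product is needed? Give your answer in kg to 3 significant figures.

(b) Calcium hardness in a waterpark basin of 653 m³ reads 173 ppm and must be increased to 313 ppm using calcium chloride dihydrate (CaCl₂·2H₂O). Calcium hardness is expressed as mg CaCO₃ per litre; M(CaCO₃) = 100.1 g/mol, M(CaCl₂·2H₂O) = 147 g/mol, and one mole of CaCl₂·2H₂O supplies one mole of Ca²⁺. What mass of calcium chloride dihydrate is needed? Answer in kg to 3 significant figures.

(a) 3.71 kg; (b) 134 kg

(a) Chlorine deficit: 5.9 − 1.2 = 4.7 ppm = 4.7 mg/L as Cl₂.
(a) Cl₂ equivalent needed: 4.7 mg/L × 709,000 L = 3,332,000 mg = 3332 g.
(a) Product at 89.7% available chlorine: 3332 / 0.897 = 3715 g.

(b) Volume: 653 m³ = 653,000 L.
(b) Hardness to add: (313 − 173) = 140 mg/L as CaCO₃ × 653,000 L = 91,420 g as CaCO₃.
(b) Moles of Ca²⁺ (1 mol Ca²⁺ ≡ 1 mol CaCO₃): 91,420 / 100.1 g/mol = 913.3 mol.
(b) Mass of CaCl₂·2H₂O: 913.3 × 147 = 134,300 g.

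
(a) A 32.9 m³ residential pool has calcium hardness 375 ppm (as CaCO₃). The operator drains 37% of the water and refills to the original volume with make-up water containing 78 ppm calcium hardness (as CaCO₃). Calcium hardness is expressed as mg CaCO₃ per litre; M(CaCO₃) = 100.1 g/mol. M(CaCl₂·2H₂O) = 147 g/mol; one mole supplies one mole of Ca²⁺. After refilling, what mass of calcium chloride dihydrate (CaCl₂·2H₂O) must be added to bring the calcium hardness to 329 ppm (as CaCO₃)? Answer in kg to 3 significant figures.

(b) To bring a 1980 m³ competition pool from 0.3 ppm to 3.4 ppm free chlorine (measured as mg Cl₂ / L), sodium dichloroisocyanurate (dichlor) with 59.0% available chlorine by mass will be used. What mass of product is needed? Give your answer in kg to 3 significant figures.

(a) 3.09 kg; (b) 10.4 kg

(a) Volume: 32.9 m³ = 32,900 L.
(a) After draining 37% and refilling: 375 × 0.63 + 78 × 0.37 = 265.11 ppm.
(a) Deficit to target: 329 − 265.11 = 63.89 mg/L.
(a) As CaCO₃: 63.89 mg/L × 32,900 L = 2102 g; ÷ 100.1 = 21 mol Ca²⁺.
(a) Mass: 21 × 147 = 3087 g.

(b) Volume: 1980 m³ = 1,980,000 L.
(b) Chlorine deficit: 3.4 − 0.3 = 3.1 ppm = 3.1 mg/L as Cl₂.
(b) Cl₂ equivalent needed: 3.1 mg/L × 1,980,000 L = 6,138,000 mg = 6138 g.
(b) Product at 59.0% available chlorine: 6138 / 0.59 = 10,400 g.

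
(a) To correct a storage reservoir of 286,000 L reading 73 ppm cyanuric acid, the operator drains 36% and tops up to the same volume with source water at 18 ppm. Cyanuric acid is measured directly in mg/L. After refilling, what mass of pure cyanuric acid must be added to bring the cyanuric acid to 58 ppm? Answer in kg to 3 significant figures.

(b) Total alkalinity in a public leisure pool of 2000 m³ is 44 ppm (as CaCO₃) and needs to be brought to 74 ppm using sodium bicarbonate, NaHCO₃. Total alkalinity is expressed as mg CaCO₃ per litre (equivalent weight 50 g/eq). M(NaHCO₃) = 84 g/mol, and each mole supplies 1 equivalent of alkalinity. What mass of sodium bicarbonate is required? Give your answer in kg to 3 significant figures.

(a) 1.37 kg; (b) 101 kg

(a) After draining 36% and refilling: 73 × 0.64 + 18 × 0.36 = 53.2 ppm.
(a) Deficit to target: 58 − 53.2 = 4.8 mg/L.
(a) Mass: 4.8 mg/L × 286,000 L = 1373 g cyanuric acid.

(b) Volume: 2000 m³ = 2,000,000 L.
(b) Alkalinity to add: (74 − 44) = 30 mg/L as CaCO₃ × 2,000,000 L = 60,000 g as CaCO₃.
(b) Equivalents: 60,000 g ÷ 50 g/eq = 1200 eq.
(b) NaHCO₃ supplies 1 eq per mole → 1200 mol.
(b) Mass: 1200 mol × 84 g/mol = 100,800 g.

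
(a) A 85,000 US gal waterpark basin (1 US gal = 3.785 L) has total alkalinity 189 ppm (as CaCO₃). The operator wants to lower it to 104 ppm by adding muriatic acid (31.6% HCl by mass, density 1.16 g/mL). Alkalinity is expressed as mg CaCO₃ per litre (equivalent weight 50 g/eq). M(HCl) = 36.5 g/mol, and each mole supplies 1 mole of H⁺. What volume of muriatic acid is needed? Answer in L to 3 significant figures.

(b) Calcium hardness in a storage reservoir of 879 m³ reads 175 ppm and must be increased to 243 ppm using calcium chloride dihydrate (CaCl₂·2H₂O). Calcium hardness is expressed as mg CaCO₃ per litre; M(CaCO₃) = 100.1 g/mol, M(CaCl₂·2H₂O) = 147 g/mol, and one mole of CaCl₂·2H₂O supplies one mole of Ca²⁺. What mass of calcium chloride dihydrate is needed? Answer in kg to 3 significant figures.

(a) 54.5 L; (b) 87.8 kg

(a) Volume: 85,000 US gal × 3.785 L/gal = 321,725 L.
(a) Alkalinity to neutralize: (189 − 104) = 85 mg/L as CaCO₃ × 321,725 L = 27,350 g as CaCO₃.
(a) Equivalents of H⁺ required: 27,350 ÷ 50 g/eq = 546.9 eq = 546.9 mol HCl.
(a) Mass of HCl: 546.9 × 36.5 = 19,960 g.
(a) Mass of 31.6% solution: 19,960 / 0.316 = 63,170 g.
(a) Volume: 63,170 g ÷ 1.16 g/mL = 54,460 mL.

(b) Volume: 879 m³ = 879,000 L.
(b) Hardness to add: (243 − 175) = 68 mg/L as CaCO₃ × 879,000 L = 59,770 g as CaCO₃.
(b) Moles of Ca²⁺ (1 mol Ca²⁺ ≡ 1 mol CaCO₃): 59,770 / 100.1 g/mol = 597.1 mol.
(b) Mass of CaCl₂·2H₂O: 597.1 × 147 = 87,780 g.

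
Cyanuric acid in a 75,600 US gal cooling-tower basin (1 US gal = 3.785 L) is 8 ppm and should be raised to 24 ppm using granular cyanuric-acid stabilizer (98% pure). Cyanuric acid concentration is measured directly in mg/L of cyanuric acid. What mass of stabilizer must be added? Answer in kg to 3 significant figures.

4.67 kg

Volume: 75,600 US gal × 3.785 L/gal = 286,146 L.
CYA to add: (24 − 8) = 16 mg/L × 286,146 L = 4578 g cyanuric acid.
At 98% purity: 4578 / 0.98 = 4672 g product.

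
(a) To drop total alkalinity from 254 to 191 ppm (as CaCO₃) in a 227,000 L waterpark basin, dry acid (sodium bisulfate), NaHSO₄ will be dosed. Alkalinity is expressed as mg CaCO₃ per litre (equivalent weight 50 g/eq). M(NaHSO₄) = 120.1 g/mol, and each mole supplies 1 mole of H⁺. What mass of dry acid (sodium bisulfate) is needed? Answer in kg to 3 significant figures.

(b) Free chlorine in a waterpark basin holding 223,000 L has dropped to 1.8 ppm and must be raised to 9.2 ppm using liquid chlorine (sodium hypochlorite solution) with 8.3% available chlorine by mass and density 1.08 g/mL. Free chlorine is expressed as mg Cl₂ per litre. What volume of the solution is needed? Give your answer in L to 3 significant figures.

(a) 34.4 kg; (b) 18.4 L

(a) Alkalinity to neutralize: (254 − 191) = 63 mg/L as CaCO₃ × 227,000 L = 14,300 g as CaCO₃.
(a) Equivalents of H⁺ required: 14,300 ÷ 50 g/eq = 286 eq = 286 mol NaHSO₄.
(a) Mass of NaHSO₄: 286 × 120.1 = 34,350 g.

(b) Chlorine deficit: 9.2 − 1.8 = 7.4 ppm = 7.4 mg/L as Cl₂.
(b) Cl₂ equivalent needed: 7.4 mg/L × 223,000 L = 1,650,000 mg = 1650 g.
(b) Product at 8.3% available chlorine: 1650 / 0.083 = 19,880 g.
(b) Volume at density 1.08 g/mL: 19,880 g ÷ 1.08 g/mL = 18,410 mL.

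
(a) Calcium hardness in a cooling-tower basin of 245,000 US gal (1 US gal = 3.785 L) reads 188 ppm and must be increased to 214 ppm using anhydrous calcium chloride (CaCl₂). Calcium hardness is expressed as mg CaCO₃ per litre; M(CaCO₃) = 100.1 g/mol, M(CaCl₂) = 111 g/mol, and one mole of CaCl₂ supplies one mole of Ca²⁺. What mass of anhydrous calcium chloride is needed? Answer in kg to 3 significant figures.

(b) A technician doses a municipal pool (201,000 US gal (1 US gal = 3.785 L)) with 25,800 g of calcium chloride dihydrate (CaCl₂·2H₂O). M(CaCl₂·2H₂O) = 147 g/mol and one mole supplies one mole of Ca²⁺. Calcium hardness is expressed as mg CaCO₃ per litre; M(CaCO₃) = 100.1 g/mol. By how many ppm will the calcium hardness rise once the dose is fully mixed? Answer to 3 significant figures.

(a) 26.7 kg; (b) 23.1 ppm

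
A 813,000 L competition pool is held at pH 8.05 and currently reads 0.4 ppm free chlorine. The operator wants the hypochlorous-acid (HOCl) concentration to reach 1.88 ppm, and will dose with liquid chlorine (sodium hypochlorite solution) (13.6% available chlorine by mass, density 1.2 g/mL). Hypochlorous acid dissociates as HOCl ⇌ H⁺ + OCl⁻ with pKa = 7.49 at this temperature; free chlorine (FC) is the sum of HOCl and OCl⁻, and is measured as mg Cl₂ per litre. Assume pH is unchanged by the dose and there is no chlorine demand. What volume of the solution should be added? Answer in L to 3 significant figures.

41.4 L

[OCl⁻]/[HOCl] = 10^(pH − pKa) = 10^(8.05 − 7.49) = 3.631; fraction as HOCl = 1/(1 + 3.631) = 0.2159.
Free chlorine required for 1.88 ppm HOCl: 1.88 / 0.2159 = 8.706 ppm.
FC to add: 8.706 − 0.4 = 8.306 mg/L as Cl₂.
Cl₂ equivalent: 8.306 mg/L × 813,000 L = 6753 g.
Product at 13.6% available Cl: 6753 / 0.136 = 49,650 g.
Volume: 49,650 g ÷ 1.2 g/mL = 41,380 mL.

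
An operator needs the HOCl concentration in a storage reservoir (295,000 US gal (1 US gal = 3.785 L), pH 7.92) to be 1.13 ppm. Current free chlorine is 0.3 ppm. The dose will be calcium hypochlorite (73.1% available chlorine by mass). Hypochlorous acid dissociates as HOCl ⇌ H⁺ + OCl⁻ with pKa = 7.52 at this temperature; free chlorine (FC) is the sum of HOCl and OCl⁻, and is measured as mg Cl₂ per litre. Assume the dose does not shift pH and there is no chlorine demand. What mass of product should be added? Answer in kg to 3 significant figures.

5.60 kg

Volume: 295,000 US gal × 3.785 L/gal = 1,116,575 L.
[OCl⁻]/[HOCl] = 10^(pH − pKa) = 10^(7.92 − 7.52) = 2.512; fraction as HOCl = 1/(1 + 2.512) = 0.2847.
Free chlorine required for 1.13 ppm HOCl: 1.13 / 0.2847 = 3.968 ppm.
FC to add: 3.968 − 0.3 = 3.668 mg/L as Cl₂.
Cl₂ equivalent: 3.668 mg/L × 1,116,575 L = 4096 g.
Product at 73.1% available Cl: 4096 / 0.731 = 5603 g.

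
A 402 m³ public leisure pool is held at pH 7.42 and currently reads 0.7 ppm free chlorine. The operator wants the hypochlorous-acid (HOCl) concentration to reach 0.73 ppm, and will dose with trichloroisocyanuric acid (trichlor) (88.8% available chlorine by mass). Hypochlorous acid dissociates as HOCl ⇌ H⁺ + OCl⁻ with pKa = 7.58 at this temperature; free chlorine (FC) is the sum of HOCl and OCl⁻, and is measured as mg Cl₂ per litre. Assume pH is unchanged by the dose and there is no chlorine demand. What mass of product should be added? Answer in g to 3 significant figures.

242 g

Volume: 402 m³ = 402,000 L.
[OCl⁻]/[HOCl] = 10^(pH − pKa) = 10^(7.42 − 7.58) = 0.6918; fraction as HOCl = 1/(1 + 0.6918) = 0.5911.
Free chlorine required for 0.73 ppm HOCl: 0.73 / 0.5911 = 1.235 ppm.
FC to add: 1.235 − 0.7 = 0.535 mg/L as Cl₂.
Cl₂ equivalent: 0.535 mg/L × 402,000 L = 215.1 g.
Product at 88.8% available Cl: 215.1 / 0.888 = 242.2 g.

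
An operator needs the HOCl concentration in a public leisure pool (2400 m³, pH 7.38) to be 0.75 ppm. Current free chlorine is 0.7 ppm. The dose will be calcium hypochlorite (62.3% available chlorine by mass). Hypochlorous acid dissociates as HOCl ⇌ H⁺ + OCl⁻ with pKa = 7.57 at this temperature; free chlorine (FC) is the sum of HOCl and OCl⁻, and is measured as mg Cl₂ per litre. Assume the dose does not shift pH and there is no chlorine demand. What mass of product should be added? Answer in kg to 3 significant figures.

2.06 kg

Volume: 2400 m³ = 2,400,000 L.
[OCl⁻]/[HOCl] = 10^(pH − pKa) = 10^(7.38 − 7.57) = 0.6457; fraction as HOCl = 1/(1 + 0.6457) = 0.6077.
Free chlorine required for 0.75 ppm HOCl: 0.75 / 0.6077 = 1.234 ppm.
FC to add: 1.234 − 0.7 = 0.5342 mg/L as Cl₂.
Cl₂ equivalent: 0.5342 mg/L × 2,400,000 L = 1282 g.
Product at 62.3% available Cl: 1282 / 0.623 = 2058 g.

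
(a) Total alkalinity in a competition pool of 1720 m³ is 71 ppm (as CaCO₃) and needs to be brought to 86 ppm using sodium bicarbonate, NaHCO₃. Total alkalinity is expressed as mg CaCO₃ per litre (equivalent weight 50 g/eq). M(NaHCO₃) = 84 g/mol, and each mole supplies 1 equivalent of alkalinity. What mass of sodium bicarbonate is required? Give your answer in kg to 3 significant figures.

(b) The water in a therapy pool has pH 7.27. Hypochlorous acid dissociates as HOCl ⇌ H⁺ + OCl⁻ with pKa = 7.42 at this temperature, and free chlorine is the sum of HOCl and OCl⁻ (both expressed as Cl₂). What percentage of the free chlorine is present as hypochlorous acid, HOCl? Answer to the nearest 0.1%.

(a) 43.3 kg; (b) 58.5%

(a) Volume: 1720 m³ = 1,720,000 L.
(a) Alkalinity to add: (86 − 71) = 15 mg/L as CaCO₃ × 1,720,000 L = 25,800 g as CaCO₃.
(a) Equivalents: 25,800 g ÷ 50 g/eq = 516 eq.
(a) NaHCO₃ supplies 1 eq per mole → 516 mol.
(a) Mass: 516 mol × 84 g/mol = 43,340 g.

(b) [OCl⁻]/[HOCl] = 10^(pH − pKa) = 10^(7.27 − 7.42) = 10^-0.15 = 0.7079.
(b) Fraction as HOCl = 1 / (1 + 0.7079) = 0.5855.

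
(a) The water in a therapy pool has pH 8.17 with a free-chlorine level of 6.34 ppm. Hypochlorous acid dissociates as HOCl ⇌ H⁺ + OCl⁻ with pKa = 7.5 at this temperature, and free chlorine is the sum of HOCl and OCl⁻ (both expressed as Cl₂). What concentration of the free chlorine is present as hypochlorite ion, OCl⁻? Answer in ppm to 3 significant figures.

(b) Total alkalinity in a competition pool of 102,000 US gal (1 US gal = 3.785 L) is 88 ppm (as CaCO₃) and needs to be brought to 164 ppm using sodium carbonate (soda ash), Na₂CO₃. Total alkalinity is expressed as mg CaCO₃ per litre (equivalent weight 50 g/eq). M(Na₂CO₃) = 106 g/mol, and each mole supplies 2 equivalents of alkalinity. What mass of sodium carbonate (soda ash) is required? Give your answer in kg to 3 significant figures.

(a) 5.22 ppm; (b) 31.1 kg

(a) [OCl⁻]/[HOCl] = 10^(pH − pKa) = 10^(8.17 − 7.5) = 10^0.67 = 4.677.
(a) Fraction as HOCl = 1 / (1 + 4.677) = 0.1761.
(a) OCl⁻ = (1 − 0.1761) × 6.34 ppm = 5.223 ppm.

(b) Volume: 102,000 US gal × 3.785 L/gal = 386,070 L.
(b) Alkalinity to add: (164 − 88) = 76 mg/L as CaCO₃ × 386,070 L = 29,340 g as CaCO₃.
(b) Equivalents: 29,340 g ÷ 50 g/eq = 586.8 eq.
(b) Each mole of Na₂CO₃ supplies 2 eq, so 586.8 / 2 = 293.4 mol.
(b) Mass: 293.4 mol × 106 g/mol = 31,100 g.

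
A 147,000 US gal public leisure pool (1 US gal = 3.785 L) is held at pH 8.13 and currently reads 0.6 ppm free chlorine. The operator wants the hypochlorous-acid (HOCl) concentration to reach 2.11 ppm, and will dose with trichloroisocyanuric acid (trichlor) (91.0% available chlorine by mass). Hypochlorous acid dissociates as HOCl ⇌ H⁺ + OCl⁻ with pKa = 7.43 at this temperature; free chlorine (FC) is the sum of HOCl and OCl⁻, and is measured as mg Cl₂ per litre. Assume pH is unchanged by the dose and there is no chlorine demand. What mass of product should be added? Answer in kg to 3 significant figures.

7.39 kg

Volume: 147,000 US gal × 3.785 L/gal = 556,395 L.
[OCl⁻]/[HOCl] = 10^(pH − pKa) = 10^(8.13 − 7.43) = 5.012; fraction as HOCl = 1/(1 + 5.012) = 0.1663.
Free chlorine required for 2.11 ppm HOCl: 2.11 / 0.1663 = 12.69 ppm.
FC to add: 12.69 − 0.6 = 12.09 mg/L as Cl₂.
Cl₂ equivalent: 12.09 mg/L × 556,395 L = 6724 g.
Product at 91.0% available Cl: 6724 / 0.91 = 7389 g.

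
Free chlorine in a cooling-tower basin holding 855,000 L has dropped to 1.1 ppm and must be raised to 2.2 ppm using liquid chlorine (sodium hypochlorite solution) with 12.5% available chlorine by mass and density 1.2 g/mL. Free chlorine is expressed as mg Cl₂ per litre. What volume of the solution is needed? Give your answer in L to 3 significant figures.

6.27 L

Chlorine deficit: 2.2 − 1.1 = 1.1 ppm = 1.1 mg/L as Cl₂.
Cl₂ equivalent needed: 1.1 mg/L × 855,000 L = 940,500 mg = 940.5 g.
Product at 12.5% available chlorine: 940.5 / 0.125 = 7524 g.
Volume at density 1.2 g/mL: 7524 g ÷ 1.2 g/mL = 6270 mL.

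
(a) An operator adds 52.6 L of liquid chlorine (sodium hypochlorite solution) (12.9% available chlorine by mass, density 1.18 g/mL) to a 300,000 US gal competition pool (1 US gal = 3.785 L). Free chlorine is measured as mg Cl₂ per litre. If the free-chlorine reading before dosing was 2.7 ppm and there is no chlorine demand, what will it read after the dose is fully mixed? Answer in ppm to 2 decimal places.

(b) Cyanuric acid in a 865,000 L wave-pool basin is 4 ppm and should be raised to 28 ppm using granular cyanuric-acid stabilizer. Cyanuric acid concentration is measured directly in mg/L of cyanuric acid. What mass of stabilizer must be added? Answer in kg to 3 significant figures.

(a) 9.75 ppm; (b) 20.8 kg

(a) Volume: 300,000 US gal × 3.785 L/gal = 1,135,500 L.
(a) Mass of solution: 52.6 L × 1000 mL/L × 1.18 g/mL = 62,070 g.
(a) Available chlorine delivered: 62,070 g × 0.129 = 8007 g as Cl₂.
(a) Concentration rise: 8007 g / 1,135,500 L = 7.051 mg/L = 7.05 ppm.
(a) Final FC: 2.7 + 7.05 = 9.75 ppm.

(b) CYA to add: (28 − 4) = 24 mg/L × 865,000 L = 20,760 g cyanuric acid.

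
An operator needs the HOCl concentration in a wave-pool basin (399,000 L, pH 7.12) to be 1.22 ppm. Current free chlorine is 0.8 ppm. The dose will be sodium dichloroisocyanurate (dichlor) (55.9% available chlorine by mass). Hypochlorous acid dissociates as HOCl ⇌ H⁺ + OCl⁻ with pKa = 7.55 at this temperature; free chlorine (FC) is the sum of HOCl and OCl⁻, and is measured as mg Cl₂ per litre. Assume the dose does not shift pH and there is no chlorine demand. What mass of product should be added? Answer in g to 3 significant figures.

623 g

[OCl⁻]/[HOCl] = 10^(pH − pKa) = 10^(7.12 − 7.55) = 0.3715; fraction as HOCl = 1/(1 + 0.3715) = 0.7291.
Free chlorine required for 1.22 ppm HOCl: 1.22 / 0.7291 = 1.673 ppm.
FC to add: 1.673 − 0.8 = 0.8733 mg/L as Cl₂.
Cl₂ equivalent: 0.8733 mg/L × 399,000 L = 348.4 g.
Product at 55.9% available Cl: 348.4 / 0.559 = 623.3 g.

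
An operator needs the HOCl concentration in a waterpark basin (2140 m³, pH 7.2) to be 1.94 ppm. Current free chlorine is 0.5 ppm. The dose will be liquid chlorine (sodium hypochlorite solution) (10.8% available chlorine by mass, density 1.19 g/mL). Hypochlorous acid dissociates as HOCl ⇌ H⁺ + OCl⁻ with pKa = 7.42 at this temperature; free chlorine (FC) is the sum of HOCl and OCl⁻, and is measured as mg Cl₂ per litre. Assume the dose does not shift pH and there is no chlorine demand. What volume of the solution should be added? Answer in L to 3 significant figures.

43.4 L

Volume: 2140 m³ = 2,140,000 L.
[OCl⁻]/[HOCl] = 10^(pH − pKa) = 10^(7.2 − 7.42) = 0.6026; fraction as HOCl = 1/(1 + 0.6026) = 0.624.
Free chlorine required for 1.94 ppm HOCl: 1.94 / 0.624 = 3.109 ppm.
FC to add: 3.109 − 0.5 = 2.609 mg/L as Cl₂.
Cl₂ equivalent: 2.609 mg/L × 2,140,000 L = 5583 g.
Product at 10.8% available Cl: 5583 / 0.108 = 51,700 g.
Volume: 51,700 g ÷ 1.19 g/mL = 43,440 mL.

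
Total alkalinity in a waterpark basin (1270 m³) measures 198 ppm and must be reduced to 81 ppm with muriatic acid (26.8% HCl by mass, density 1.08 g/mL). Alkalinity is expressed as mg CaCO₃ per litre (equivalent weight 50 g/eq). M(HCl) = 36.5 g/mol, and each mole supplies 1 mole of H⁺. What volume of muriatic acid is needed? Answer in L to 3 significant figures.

375 L

Volume: 1270 m³ = 1,270,000 L.
Alkalinity to neutralize: (198 − 81) = 117 mg/L as CaCO₃ × 1,270,000 L = 148,600 g as CaCO₃.
Equivalents of H⁺ required: 148,600 ÷ 50 g/eq = 2972 eq = 2972 mol HCl.
Mass of HCl: 2972 × 36.5 = 108,500 g.
Mass of 26.8% solution: 108,500 / 0.268 = 404,700 g.
Volume: 404,700 g ÷ 1.08 g/mL = 374,800 mL.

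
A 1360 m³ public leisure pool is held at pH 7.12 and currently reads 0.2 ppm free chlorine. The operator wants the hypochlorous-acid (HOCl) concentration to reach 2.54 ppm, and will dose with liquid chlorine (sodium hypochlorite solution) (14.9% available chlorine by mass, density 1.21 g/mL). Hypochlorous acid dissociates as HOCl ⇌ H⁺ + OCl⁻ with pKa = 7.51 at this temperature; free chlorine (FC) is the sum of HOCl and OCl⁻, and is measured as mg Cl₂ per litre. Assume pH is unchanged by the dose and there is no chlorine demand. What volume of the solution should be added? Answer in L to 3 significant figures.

25.5 L

Volume: 1360 m³ = 1,360,000 L.
[OCl⁻]/[HOCl] = 10^(pH − pKa) = 10^(7.12 − 7.51) = 0.4074; fraction as HOCl = 1/(1 + 0.4074) = 0.7105.
Free chlorine required for 2.54 ppm HOCl: 2.54 / 0.7105 = 3.575 ppm.
FC to add: 3.575 − 0.2 = 3.375 mg/L as Cl₂.
Cl₂ equivalent: 3.375 mg/L × 1,360,000 L = 4590 g.
Product at 14.9% available Cl: 4590 / 0.149 = 30,800 g.
Volume: 30,800 g ÷ 1.21 g/mL = 25,460 mL.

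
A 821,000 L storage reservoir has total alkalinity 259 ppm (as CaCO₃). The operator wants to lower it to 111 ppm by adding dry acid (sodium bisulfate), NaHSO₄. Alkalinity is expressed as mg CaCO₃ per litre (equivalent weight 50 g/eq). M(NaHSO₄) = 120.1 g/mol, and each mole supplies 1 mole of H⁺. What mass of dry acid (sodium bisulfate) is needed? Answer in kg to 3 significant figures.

292 kg

Alkalinity to neutralize: (259 − 111) = 148 mg/L as CaCO₃ × 821,000 L = 121,500 g as CaCO₃.
Equivalents of H⁺ required: 121,500 ÷ 50 g/eq = 2430 eq = 2430 mol NaHSO₄.
Mass of NaHSO₄: 2430 × 120.1 = 291,900 g.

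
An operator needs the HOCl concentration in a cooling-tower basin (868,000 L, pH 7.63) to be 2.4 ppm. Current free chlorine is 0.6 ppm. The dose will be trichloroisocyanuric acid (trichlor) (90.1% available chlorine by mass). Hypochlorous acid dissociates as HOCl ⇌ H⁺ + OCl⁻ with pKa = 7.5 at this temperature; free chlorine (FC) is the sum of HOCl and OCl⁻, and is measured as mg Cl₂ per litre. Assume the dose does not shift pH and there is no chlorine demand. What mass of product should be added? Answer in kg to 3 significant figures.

4.85 kg

[OCl⁻]/[HOCl] = 10^(pH − pKa) = 10^(7.63 − 7.5) = 1.349; fraction as HOCl = 1/(1 + 1.349) = 0.4257.
Free chlorine required for 2.4 ppm HOCl: 2.4 / 0.4257 = 5.638 ppm.
FC to add: 5.638 − 0.6 = 5.038 mg/L as Cl₂.
Cl₂ equivalent: 5.038 mg/L × 868,000 L = 4373 g.
Product at 90.1% available Cl: 4373 / 0.901 = 4853 g.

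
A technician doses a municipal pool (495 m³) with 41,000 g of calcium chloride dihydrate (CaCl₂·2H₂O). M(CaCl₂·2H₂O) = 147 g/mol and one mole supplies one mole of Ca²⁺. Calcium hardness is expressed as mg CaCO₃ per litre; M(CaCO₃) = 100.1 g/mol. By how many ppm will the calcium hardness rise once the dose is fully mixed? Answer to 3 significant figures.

Volume: 495 m³ = 495,000 L.
Moles of Ca²⁺: 41,000 g ÷ 147 g/mol = 278.9 mol.
As CaCO₃: 278.9 mol × 100.1 g/mol = 27,920 g.
Rise: 27,920 g / 495,000 L × 1000 = 56.4 mg/L.

56.4 ppm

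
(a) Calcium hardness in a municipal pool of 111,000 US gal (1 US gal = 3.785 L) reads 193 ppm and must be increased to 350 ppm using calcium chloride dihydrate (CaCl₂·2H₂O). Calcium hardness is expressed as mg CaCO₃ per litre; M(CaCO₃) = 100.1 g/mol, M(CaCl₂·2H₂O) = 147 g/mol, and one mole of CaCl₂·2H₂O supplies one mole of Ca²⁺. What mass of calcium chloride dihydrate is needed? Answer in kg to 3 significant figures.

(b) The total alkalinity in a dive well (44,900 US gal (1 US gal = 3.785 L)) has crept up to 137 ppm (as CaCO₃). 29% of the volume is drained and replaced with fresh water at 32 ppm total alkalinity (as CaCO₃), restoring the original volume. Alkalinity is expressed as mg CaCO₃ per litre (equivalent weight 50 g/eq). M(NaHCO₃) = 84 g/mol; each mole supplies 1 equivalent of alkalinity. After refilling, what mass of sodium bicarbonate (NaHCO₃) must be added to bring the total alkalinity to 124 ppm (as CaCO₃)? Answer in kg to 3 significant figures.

(a) Volume: 111,000 US gal × 3.785 L/gal = 420,135 L.
(a) Hardness to add: (350 − 193) = 157 mg/L as CaCO₃ × 420,135 L = 65,960 g as CaCO₃.
(a) Moles of Ca²⁺ (1 mol Ca²⁺ ≡ 1 mol CaCO₃): 65,960 / 100.1 g/mol = 659 mol.
(a) Mass of CaCl₂·2H₂O: 659 × 147 = 96,870 g.

(b) Volume: 44,900 US gal × 3.785 L/gal = 169,946 L.
(b) After draining 29% and refilling: 137 × 0.71 + 32 × 0.29 = 106.55 ppm.
(b) Deficit to target: 124 − 106.55 = 17.45 mg/L.
(b) As CaCO₃: 17.45 mg/L × 169,946 L = 2966 g; ÷ 50 g/eq ÷ 1 = 59.31 mol NaHCO₃.
(b) Mass: 59.31 × 84 = 4982 g.

(a) 96.9 kg; (b) 4.98 kg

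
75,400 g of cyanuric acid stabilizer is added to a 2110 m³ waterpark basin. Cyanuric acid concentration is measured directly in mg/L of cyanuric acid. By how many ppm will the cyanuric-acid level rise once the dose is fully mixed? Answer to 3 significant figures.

35.7 ppm

Volume: 2110 m³ = 2,110,000 L.
Rise: 75,400 g / 2,110,000 L × 1000 = 35.73 mg/L.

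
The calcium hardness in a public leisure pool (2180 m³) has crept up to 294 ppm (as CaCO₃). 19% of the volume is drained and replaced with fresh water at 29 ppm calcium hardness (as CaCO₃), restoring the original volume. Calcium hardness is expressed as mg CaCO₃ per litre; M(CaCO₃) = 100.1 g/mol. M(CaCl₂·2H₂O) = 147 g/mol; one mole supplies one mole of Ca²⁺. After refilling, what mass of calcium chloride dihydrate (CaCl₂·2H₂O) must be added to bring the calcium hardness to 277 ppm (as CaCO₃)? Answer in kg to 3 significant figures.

107 kg

Volume: 2180 m³ = 2,180,000 L.
After draining 19% and refilling: 294 × 0.81 + 29 × 0.19 = 243.65 ppm.
Deficit to target: 277 − 243.65 = 33.35 mg/L.
As CaCO₃: 33.35 mg/L × 2,180,000 L = 72,700 g; ÷ 100.1 = 726.3 mol Ca²⁺.
Mass: 726.3 × 147 = 106,800 g.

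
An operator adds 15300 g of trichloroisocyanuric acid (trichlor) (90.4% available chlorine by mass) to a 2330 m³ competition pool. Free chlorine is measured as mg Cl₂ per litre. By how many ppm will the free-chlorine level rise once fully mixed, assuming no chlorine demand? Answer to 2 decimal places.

Volume: 2330 m³ = 2,330,000 L.
Available chlorine delivered: 15,300 g × 0.904 = 13,830 g as Cl₂.
Concentration rise: 13,830 g / 2,330,000 L = 5.936 mg/L = 5.94 ppm.

5.94 ppm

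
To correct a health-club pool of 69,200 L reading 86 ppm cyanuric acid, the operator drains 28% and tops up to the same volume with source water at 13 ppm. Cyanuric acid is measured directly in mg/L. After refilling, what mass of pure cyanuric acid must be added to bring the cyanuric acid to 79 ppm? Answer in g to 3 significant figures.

After draining 28% and refilling: 86 × 0.72 + 13 × 0.28 = 65.56 ppm.
Deficit to target: 79 − 65.56 = 13.44 mg/L.
Mass: 13.44 mg/L × 69,200 L = 930 g cyanuric acid.

930 g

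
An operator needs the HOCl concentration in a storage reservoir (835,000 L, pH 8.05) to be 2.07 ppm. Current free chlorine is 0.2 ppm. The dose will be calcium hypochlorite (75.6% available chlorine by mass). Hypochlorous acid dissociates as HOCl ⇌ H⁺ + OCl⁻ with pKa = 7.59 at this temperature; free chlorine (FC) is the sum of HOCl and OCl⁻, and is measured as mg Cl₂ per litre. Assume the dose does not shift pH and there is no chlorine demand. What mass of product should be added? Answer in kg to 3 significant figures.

8.66 kg

[OCl⁻]/[HOCl] = 10^(pH − pKa) = 10^(8.05 − 7.59) = 2.884; fraction as HOCl = 1/(1 + 2.884) = 0.2575.
Free chlorine required for 2.07 ppm HOCl: 2.07 / 0.2575 = 8.04 ppm.
FC to add: 8.04 − 0.2 = 7.84 mg/L as Cl₂.
Cl₂ equivalent: 7.84 mg/L × 835,000 L = 6546 g.
Product at 75.6% available Cl: 6546 / 0.756 = 8659 g.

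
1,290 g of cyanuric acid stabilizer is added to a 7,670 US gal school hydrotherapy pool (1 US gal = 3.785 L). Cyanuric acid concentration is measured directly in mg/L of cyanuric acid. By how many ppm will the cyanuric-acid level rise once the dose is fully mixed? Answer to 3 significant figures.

Volume: 7,670 US gal × 3.785 L/gal = 29,031 L.
Rise: 1,290 g / 29,031 L × 1000 = 44.44 mg/L.

44.4 ppm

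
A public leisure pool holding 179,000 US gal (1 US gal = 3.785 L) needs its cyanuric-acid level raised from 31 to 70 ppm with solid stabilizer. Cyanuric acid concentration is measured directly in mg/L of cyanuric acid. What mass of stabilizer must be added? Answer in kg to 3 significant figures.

26.4 kg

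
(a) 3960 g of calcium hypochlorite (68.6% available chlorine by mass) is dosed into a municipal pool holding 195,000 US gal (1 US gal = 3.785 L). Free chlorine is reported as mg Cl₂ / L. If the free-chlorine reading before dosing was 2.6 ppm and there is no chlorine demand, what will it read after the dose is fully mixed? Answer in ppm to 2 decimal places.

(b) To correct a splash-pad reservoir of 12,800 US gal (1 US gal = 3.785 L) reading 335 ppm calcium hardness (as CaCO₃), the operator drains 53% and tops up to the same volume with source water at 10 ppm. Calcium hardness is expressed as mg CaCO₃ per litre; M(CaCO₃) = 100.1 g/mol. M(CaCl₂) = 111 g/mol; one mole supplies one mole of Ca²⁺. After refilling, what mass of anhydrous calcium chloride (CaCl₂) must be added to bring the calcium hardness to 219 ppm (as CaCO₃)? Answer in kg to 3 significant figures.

(a) Volume: 195,000 US gal × 3.785 L/gal = 738,075 L.
(a) Available chlorine delivered: 3960 g × 0.686 = 2717 g as Cl₂.
(a) Concentration rise: 2717 g / 738,075 L = 3.681 mg/L = 3.68 ppm.
(a) Final FC: 2.6 + 3.68 = 6.28 ppm.

(b) Volume: 12,800 US gal × 3.785 L/gal = 48,448 L.
(b) After draining 53% and refilling: 335 × 0.47 + 10 × 0.53 = 162.75 ppm.
(b) Deficit to target: 219 − 162.75 = 56.25 mg/L.
(b) As CaCO₃: 56.25 mg/L × 48,448 L = 2725 g; ÷ 100.1 = 27.22 mol Ca²⁺.
(b) Mass: 27.22 × 111 = 3022 g.

(a) 6.28 ppm; (b) 3.02 kg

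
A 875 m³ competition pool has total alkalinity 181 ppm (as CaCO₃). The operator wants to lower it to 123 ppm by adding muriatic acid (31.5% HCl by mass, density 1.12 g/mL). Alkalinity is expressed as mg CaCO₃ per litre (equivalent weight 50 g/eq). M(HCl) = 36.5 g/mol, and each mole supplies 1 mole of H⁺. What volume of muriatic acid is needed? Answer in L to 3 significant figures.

Volume: 875 m³ = 875,000 L.
Alkalinity to neutralize: (181 − 123) = 58 mg/L as CaCO₃ × 875,000 L = 50,750 g as CaCO₃.
Equivalents of H⁺ required: 50,750 ÷ 50 g/eq = 1015 eq = 1015 mol HCl.
Mass of HCl: 1015 × 36.5 = 37,050 g.
Mass of 31.5% solution: 37,050 / 0.315 = 117,600 g.
Volume: 117,600 g ÷ 1.12 g/mL = 105,000 mL.

105 L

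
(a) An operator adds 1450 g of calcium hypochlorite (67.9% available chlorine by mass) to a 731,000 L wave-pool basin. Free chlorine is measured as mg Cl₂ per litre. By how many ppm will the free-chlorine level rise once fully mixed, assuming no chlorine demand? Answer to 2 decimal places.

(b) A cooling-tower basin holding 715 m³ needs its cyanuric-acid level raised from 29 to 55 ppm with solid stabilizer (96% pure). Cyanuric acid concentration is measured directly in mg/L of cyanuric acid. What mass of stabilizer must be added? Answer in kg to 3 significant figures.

(a) 1.35 ppm; (b) 19.4 kg

(a) Available chlorine delivered: 1450 g × 0.679 = 984.6 g as Cl₂.
(a) Concentration rise: 984.6 g / 731,000 L = 1.347 mg/L = 1.35 ppm.

(b) Volume: 715 m³ = 715,000 L.
(b) CYA to add: (55 − 29) = 26 mg/L × 715,000 L = 18,590 g cyanuric acid.
(b) At 96% purity: 18,590 / 0.96 = 19,360 g product.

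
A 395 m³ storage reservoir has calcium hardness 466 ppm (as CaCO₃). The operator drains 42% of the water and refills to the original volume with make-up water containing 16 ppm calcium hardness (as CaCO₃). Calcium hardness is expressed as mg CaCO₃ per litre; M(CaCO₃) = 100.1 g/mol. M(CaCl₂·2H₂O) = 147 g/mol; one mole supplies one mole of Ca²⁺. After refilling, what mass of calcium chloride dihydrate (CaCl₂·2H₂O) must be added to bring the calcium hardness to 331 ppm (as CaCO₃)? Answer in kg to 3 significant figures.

Volume: 395 m³ = 395,000 L.
After draining 42% and refilling: 466 × 0.58 + 16 × 0.42 = 277 ppm.
Deficit to target: 331 − 277 = 54 mg/L.
As CaCO₃: 54 mg/L × 395,000 L = 21,330 g; ÷ 100.1 = 213.1 mol Ca²⁺.
Mass: 213.1 × 147 = 31,320 g.

31.3 kg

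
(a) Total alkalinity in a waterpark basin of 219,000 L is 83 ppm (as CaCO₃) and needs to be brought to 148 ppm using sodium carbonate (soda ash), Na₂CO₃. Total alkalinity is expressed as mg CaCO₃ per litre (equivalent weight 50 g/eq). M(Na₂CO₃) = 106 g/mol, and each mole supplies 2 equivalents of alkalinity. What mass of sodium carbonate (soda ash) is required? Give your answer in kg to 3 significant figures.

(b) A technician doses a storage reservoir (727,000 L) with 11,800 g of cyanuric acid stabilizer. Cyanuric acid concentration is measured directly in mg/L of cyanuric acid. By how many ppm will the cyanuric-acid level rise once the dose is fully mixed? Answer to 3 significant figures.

(a) 15.1 kg; (b) 16.2 ppm

(a) Alkalinity to add: (148 − 83) = 65 mg/L as CaCO₃ × 219,000 L = 14,240 g as CaCO₃.
(a) Equivalents: 14,240 g ÷ 50 g/eq = 284.7 eq.
(a) Each mole of Na₂CO₃ supplies 2 eq, so 284.7 / 2 = 142.3 mol.
(a) Mass: 142.3 mol × 106 g/mol = 15,090 g.

(b) Rise: 11,800 g / 727,000 L × 1000 = 16.23 mg/L.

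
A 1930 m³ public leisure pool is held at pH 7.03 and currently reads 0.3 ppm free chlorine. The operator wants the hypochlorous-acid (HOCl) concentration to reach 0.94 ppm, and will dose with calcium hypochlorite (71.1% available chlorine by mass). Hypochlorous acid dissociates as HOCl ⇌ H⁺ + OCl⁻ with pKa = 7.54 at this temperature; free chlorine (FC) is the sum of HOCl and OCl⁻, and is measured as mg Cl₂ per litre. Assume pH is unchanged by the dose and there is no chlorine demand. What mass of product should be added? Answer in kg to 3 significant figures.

2.53 kg

Volume: 1930 m³ = 1,930,000 L.
[OCl⁻]/[HOCl] = 10^(pH − pKa) = 10^(7.03 − 7.54) = 0.309; fraction as HOCl = 1/(1 + 0.309) = 0.7639.
Free chlorine required for 0.94 ppm HOCl: 0.94 / 0.7639 = 1.23 ppm.
FC to add: 1.23 − 0.3 = 0.9305 mg/L as Cl₂.
Cl₂ equivalent: 0.9305 mg/L × 1,930,000 L = 1796 g.
Product at 71.1% available Cl: 1796 / 0.711 = 2526 g.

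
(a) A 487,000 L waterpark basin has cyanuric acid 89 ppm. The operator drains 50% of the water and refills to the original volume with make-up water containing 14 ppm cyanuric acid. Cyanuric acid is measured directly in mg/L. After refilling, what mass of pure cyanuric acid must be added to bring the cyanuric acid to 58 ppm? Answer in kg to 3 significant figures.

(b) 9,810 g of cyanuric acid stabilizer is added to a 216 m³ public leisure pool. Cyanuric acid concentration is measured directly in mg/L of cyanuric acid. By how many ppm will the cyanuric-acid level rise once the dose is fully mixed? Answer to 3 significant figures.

(a) After draining 50% and refilling: 89 × 0.50 + 14 × 0.50 = 51.5 ppm.
(a) Deficit to target: 58 − 51.5 = 6.5 mg/L.
(a) Mass: 6.5 mg/L × 487,000 L = 3166 g cyanuric acid.

(b) Volume: 216 m³ = 216,000 L.
(b) Rise: 9,810 g / 216,000 L × 1000 = 45.42 mg/L.

(a) 3.17 kg; (b) 45.4 ppm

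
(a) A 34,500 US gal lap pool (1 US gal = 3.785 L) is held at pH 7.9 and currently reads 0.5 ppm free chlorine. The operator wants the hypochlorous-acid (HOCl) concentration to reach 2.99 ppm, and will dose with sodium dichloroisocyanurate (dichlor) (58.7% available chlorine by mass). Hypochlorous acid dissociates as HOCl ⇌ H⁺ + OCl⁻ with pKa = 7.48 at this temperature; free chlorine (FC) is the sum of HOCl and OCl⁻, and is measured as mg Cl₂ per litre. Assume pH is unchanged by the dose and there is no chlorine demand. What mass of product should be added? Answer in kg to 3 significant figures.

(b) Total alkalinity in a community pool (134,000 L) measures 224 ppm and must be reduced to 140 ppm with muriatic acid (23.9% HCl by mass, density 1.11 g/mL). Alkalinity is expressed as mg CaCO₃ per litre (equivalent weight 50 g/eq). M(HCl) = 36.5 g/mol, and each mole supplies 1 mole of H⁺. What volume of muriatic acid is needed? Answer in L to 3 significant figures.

(a) Volume: 34,500 US gal × 3.785 L/gal = 130,582 L.
(a) [OCl⁻]/[HOCl] = 10^(pH − pKa) = 10^(7.9 − 7.48) = 2.63; fraction as HOCl = 1/(1 + 2.63) = 0.2755.
(a) Free chlorine required for 2.99 ppm HOCl: 2.99 / 0.2755 = 10.85 ppm.
(a) FC to add: 10.85 − 0.5 = 10.35 mg/L as Cl₂.
(a) Cl₂ equivalent: 10.35 mg/L × 130,582 L = 1352 g.
(a) Product at 58.7% available Cl: 1352 / 0.587 = 2303 g.

(b) Alkalinity to neutralize: (224 − 140) = 84 mg/L as CaCO₃ × 134,000 L = 11,260 g as CaCO₃.
(b) Equivalents of H⁺ required: 11,260 ÷ 50 g/eq = 225.1 eq = 225.1 mol HCl.
(b) Mass of HCl: 225.1 × 36.5 = 8217 g.
(b) Mass of 23.9% solution: 8217 / 0.239 = 34,380 g.
(b) Volume: 34,380 g ÷ 1.11 g/mL = 30,970 mL.

(a) 2.30 kg; (b) 31.0 L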